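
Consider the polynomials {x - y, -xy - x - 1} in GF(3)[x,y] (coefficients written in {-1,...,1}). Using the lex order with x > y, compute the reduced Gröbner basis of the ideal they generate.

f_1 = x - y, LT = x.
f_2 = -xy - x - 1, LT = xy.

S(f_1,f_2): lcm = xy. S = -x - y^2 - 1.
  leading term x: subtract (-1)·f_1 from -x - y^2 - 1 → -y^2 - y - 1
  leading term y^2: no divisor's leading term divides it; move -y^2 to the remainder.
  leading term y: no divisor's leading term divides it; move -y to the remainder.
  leading term 1: no divisor's leading term divides it; move -1 to the remainder.
  remainder -y^2 - y - 1 ≠ 0; add g_3 = -y^2 - y - 1 to the basis.

The other S-polynomials (S(f_1,g_3), S(f_2,g_3)) all reduce to 0 modulo the current basis, so we have a Gröbner basis.
Inter-reduce: drop elements whose leading term is divisible by another's, tail-reduce, and make monic.

G = {x - y, y^2 + y + 1}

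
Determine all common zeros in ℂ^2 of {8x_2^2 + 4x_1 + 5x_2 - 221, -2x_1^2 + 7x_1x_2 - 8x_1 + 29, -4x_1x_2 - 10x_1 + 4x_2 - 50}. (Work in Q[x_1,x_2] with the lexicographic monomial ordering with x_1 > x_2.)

{(-1, 5)}

Compute a lex Gröbner basis by Buchberger's algorithm.
f_1 = 4x_1 + 8x_2^2 + 5x_2 - 221, LT = x_1.
f_2 = -2x_1^2 + 7x_1x_2 - 8x_1 + 29, LT = x_1^2.
f_3 = -4x_1x_2 - 10x_1 + 4x_2 - 50, LT = x_1x_2.

S(f_1,f_2): lcm = x_1^2. S = 2x_1x_2^2 + 19/4x_1x_2 - 237/4x_1 + 29/2.
  leading term x_1x_2^2: subtract (1/2x_2^2)·f_1 from 2x_1x_2^2 + 19/4x_1x_2 - 237/4x_1 + 29/2 → 19/4x_1x_2 - 237/4x_1 - 4x_2^4 - 5/2x_2^3 + 221/2x_2^2 + 29/2
  leading term x_1x_2: subtract (19/16x_2)·f_1 from 19/4x_1x_2 - 237/4x_1 - 4x_2^4 - 5/2x_2^3 + 221/2x_2^2 + 29/2 → -237/4x_1 - 4x_2^4 - 12x_2^3 + 1673/16x_2^2 + 4199/16x_2 + 29/2
  leading term x_1: subtract (-237/16)·f_1 from -237/4x_1 - 4x_2^4 - 12x_2^3 + 1673/16x_2^2 + 4199/16x_2 + 29/2 → -4x_2^4 - 12x_2^3 + 3569/16x_2^2 + 673/2x_2 - 52145/16
  leading term x_2^4: no divisor's leading term divides it; move -4x_2^4 to the remainder.
  leading term x_2^3: no divisor's leading term divides it; move -12x_2^3 to the remainder.
  leading term x_2^2: no divisor's leading term divides it; move 3569/16x_2^2 to the remainder.
  leading term x_2: no divisor's leading term divides it; move 673/2x_2 to the remainder.
  leading term 1: no divisor's leading term divides it; move -52145/16 to the remainder.
  remainder -4x_2^4 - 12x_2^3 + 3569/16x_2^2 + 673/2x_2 - 52145/16 ≠ 0; add h_4 = -4x_2^4 - 12x_2^3 + 3569/16x_2^2 + 673/2x_2 - 52145/16 to the basis.

S(f_1,f_3): lcm = x_1x_2. S = -5/2x_1 + 2x_2^3 + 5/4x_2^2 - 217/4x_2 - 25/2.
  leading term x_1: subtract (-5/8)·f_1 from -5/2x_1 + 2x_2^3 + 5/4x_2^2 - 217/4x_2 - 25/2 → 2x_2^3 + 25/4x_2^2 - 409/8x_2 - 1205/8
  leading term x_2^3: no divisor's leading term divides it; move 2x_2^3 to the remainder.
  leading term x_2^2: no divisor's leading term divides it; move 25/4x_2^2 to the remainder.
  leading term x_2: no divisor's leading term divides it; move -409/8x_2 to the remainder.
  leading term 1: no divisor's leading term divides it; move -1205/8 to the remainder.
  remainder 2x_2^3 + 25/4x_2^2 - 409/8x_2 - 1205/8 ≠ 0; add h_5 = 2x_2^3 + 25/4x_2^2 - 409/8x_2 - 1205/8 to the basis.

S(f_2,f_3): lcm = x_1^2x_2. S = -5/2x_1^2 - 7/2x_1x_2^2 + 5x_1x_2 - 25/2x_1 - 29/2x_2.
  leading term x_1^2: subtract (-5/8x_1)·f_1 from -5/2x_1^2 - 7/2x_1x_2^2 + 5x_1x_2 - 25/2x_1 - 29/2x_2 → 3/2x_1x_2^2 + 65/8x_1x_2 - 1205/8x_1 - 29/2x_2
  leading term x_1x_2^2: subtract (3/8x_2^2)·f_1 from 3/2x_1x_2^2 + 65/8x_1x_2 - 1205/8x_1 - 29/2x_2 → 65/8x_1x_2 - 1205/8x_1 - 3x_2^4 - 15/8x_2^3 + 663/8x_2^2 - 29/2x_2
  leading term x_1x_2: subtract (65/32x_2)·f_1 from 65/8x_1x_2 - 1205/8x_1 - 3x_2^4 - 15/8x_2^3 + 663/8x_2^2 - 29/2x_2 → -1205/8x_1 - 3x_2^4 - 145/8x_2^3 + 2327/32x_2^2 + 13901/32x_2
  leading term x_1: subtract (-1205/32)·f_1 from -1205/8x_1 - 3x_2^4 - 145/8x_2^3 + 2327/32x_2^2 + 13901/32x_2 → -3x_2^4 - 145/8x_2^3 + 11967/32x_2^2 + 9963/16x_2 - 266305/32
  leading term x_2^4: subtract (3/4)·h_4 from -3x_2^4 - 145/8x_2^3 + 11967/32x_2^2 + 9963/16x_2 - 266305/32 → -73/8x_2^3 + 13227/64x_2^2 + 5925/16x_2 - 376175/64
  leading term x_2^3: subtract (-73/16)·h_5 from -73/8x_2^3 + 13227/64x_2^2 + 5925/16x_2 - 376175/64 → 3763/16x_2^2 + 17543/128x_2 - 840315/128
  leading term x_2^2: no divisor's leading term divides it; move 3763/16x_2^2 to the remainder.
  leading term x_2: no divisor's leading term divides it; move 17543/128x_2 to the remainder.
  leading term 1: no divisor's leading term divides it; move -840315/128 to the remainder.
  remainder 3763/16x_2^2 + 17543/128x_2 - 840315/128 ≠ 0; add h_6 = 3763/16x_2^2 + 17543/128x_2 - 840315/128 to the basis.

S(f_3,h_4): lcm = x_1x_2^4. S = -1/2x_1x_2^3 + 3569/64x_1x_2^2 + 673/8x_1x_2 - 52145/64x_1 - x_2^4 + 25/2x_2^3.
  leading term x_1x_2^3: subtract (-1/8x_2^3)·f_1 from -1/2x_1x_2^3 + 3569/64x_1x_2^2 + 673/8x_1x_2 - 52145/64x_1 - x_2^4 + 25/2x_2^3 → 3569/64x_1x_2^2 + 673/8x_1x_2 - 52145/64x_1 + x_2^5 - 3/8x_2^4 - 121/8x_2^3
  leading term x_1x_2^2: subtract (3569/256x_2^2)·f_1 from 3569/64x_1x_2^2 + 673/8x_1x_2 - 52145/64x_1 + x_2^5 - 3/8x_2^4 - 121/8x_2^3 → 673/8x_1x_2 - 52145/64x_1 + x_2^5 - 3581/32x_2^4 - 21717/256x_2^3 + 788749/256x_2^2
  leading term x_1x_2: subtract (673/32x_2)·f_1 from 673/8x_1x_2 - 52145/64x_1 + x_2^5 - 3581/32x_2^4 - 21717/256x_2^3 + 788749/256x_2^2 → -52145/64x_1 + x_2^5 - 3581/32x_2^4 - 64789/256x_2^3 + 761829/256x_2^2 + 148733/32x_2
  leading term x_1: subtract (-52145/256)·f_1 from -52145/64x_1 + x_2^5 - 3581/32x_2^4 - 64789/256x_2^3 + 761829/256x_2^2 + 148733/32x_2 → x_2^5 - 3581/32x_2^4 - 64789/256x_2^3 + 1178989/256x_2^2 + 1450589/256x_2 - 11524045/256
  leading term x_2^5: subtract (-1/4x_2)·h_4 from x_2^5 - 3581/32x_2^4 - 64789/256x_2^3 + 1178989/256x_2^2 + 1450589/256x_2 - 11524045/256 → -3677/32x_2^4 - 50513/256x_2^3 + 1200525/256x_2^2 + 1242009/256x_2 - 11524045/256
  leading term x_2^4: subtract (3677/128)·h_4 from -3677/32x_2^4 - 50513/256x_2^3 + 1200525/256x_2^2 + 1242009/256x_2 - 11524045/256 → 37735/256x_2^3 - 3519013/2048x_2^2 - 308153/64x_2 + 99544805/2048
  leading term x_2^3: subtract (37735/512)·h_5 from 37735/256x_2^3 - 3519013/2048x_2^2 - 308153/64x_2 + 99544805/2048 → -1115597/512x_2^2 - 4288177/4096x_2 + 244560285/4096
  leading term x_2^2: subtract (-21049/2272)·h_6 from -1115597/512x_2^2 - 4288177/4096x_2 + 244560285/4096 → 8100255/36352x_2 - 40501275/36352
  leading term x_2: no divisor's leading term divides it; move 8100255/36352x_2 to the remainder.
  leading term 1: no divisor's leading term divides it; move -40501275/36352 to the remainder.
  remainder 8100255/36352x_2 - 40501275/36352 ≠ 0; add h_7 = 8100255/36352x_2 - 40501275/36352 to the basis.

The other S-polynomials (S(f_1,h_4), S(f_2,h_4), S(f_1,h_5), S(f_2,h_5), S(f_3,h_5), S(h_4,h_5), S(f_1,h_6), S(f_2,h_6), S(f_3,h_6), S(h_4,h_6), S(h_5,h_6), S(f_1,h_7), S(f_2,h_7), S(f_3,h_7), S(h_4,h_7), S(h_5,h_7), S(h_6,h_7)) all reduce to 0 modulo the current basis, so we have a Gröbner basis.
Inter-reduce: drop elements whose leading term is divisible by another's, tail-reduce, and make monic.
Reduced Gröbner basis: {x_1 + 1, x_2 - 5}.

From the last basis element, x_2 - 5 = 0, so x_2 takes values in {5}. Each choice, substituted upward through the basis, yields the corresponding point(s) of the solution set.
  x_2 = 5: the earlier basis element becomes x_1 + 1 = 0, giving x_1 = -1 — point (-1, 5).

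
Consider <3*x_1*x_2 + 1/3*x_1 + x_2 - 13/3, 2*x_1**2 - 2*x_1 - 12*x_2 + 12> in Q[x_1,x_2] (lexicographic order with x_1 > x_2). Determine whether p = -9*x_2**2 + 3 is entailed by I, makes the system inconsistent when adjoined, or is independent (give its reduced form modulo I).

Adjoining -9*x_2**2 + 3 makes the ideal the whole ring: the system is inconsistent.

First compute the reduced Gröbner basis of I by Buchberger's algorithm.
f_1 = 3*x_1*x_2 + 1/3*x_1 + x_2 - 13/3, LT = x_1*x_2.
f_2 = 2*x_1**2 - 2*x_1 - 12*x_2 + 12, LT = x_1**2.

S(f_1,f_2): lcm = x_1**2*x_2. S = 1/9*x_1**2 + 4/3*x_1*x_2 - 13/9*x_1 + 6*x_2**2 - 6*x_2.
  leading term x_1**2: subtract (1/18)·f_2 from 1/9*x_1**2 + 4/3*x_1*x_2 - 13/9*x_1 + 6*x_2**2 - 6*x_2 → 4/3*x_1*x_2 - 4/3*x_1 + 6*x_2**2 - 16/3*x_2 - 2/3
  leading term x_1*x_2: subtract (4/9)·f_1 from 4/3*x_1*x_2 - 4/3*x_1 + 6*x_2**2 - 16/3*x_2 - 2/3 → -40/27*x_1 + 6*x_2**2 - 52/9*x_2 + 34/27
  leading term x_1: no divisor's leading term divides it; move -40/27*x_1 to the remainder.
  leading term x_2**2: no divisor's leading term divides it; move 6*x_2**2 to the remainder.
  leading term x_2: no divisor's leading term divides it; move -52/9*x_2 to the remainder.
  leading term 1: no divisor's leading term divides it; move 34/27 to the remainder.
  remainder -40/27*x_1 + 6*x_2**2 - 52/9*x_2 + 34/27 ≠ 0; add h_3 = -40/27*x_1 + 6*x_2**2 - 52/9*x_2 + 34/27 to the basis.

S(f_1,h_3): lcm = x_1*x_2. S = 1/9*x_1 + 81/20*x_2**3 - 39/10*x_2**2 + 71/60*x_2 - 13/9.
  leading term x_1: subtract (-3/40)·h_3 from 1/9*x_1 + 81/20*x_2**3 - 39/10*x_2**2 + 71/60*x_2 - 13/9 → 81/20*x_2**3 - 69/20*x_2**2 + 3/4*x_2 - 27/20
  leading term x_2**3: no divisor's leading term divides it; move 81/20*x_2**3 to the remainder.
  leading term x_2**2: no divisor's leading term divides it; move -69/20*x_2**2 to the remainder.
  leading term x_2: no divisor's leading term divides it; move 3/4*x_2 to the remainder.
  leading term 1: no divisor's leading term divides it; move -27/20 to the remainder.
  remainder 81/20*x_2**3 - 69/20*x_2**2 + 3/4*x_2 - 27/20 ≠ 0; add h_4 = 81/20*x_2**3 - 69/20*x_2**2 + 3/4*x_2 - 27/20 to the basis.

The other S-polynomials (S(f_2,h_3), S(f_1,h_4), S(f_2,h_4), S(h_3,h_4)) all reduce to 0 modulo the current basis, so we have a Gröbner basis.
Inter-reduce: drop elements whose leading term is divisible by another's, tail-reduce, and make monic.
Reduced Gröbner basis: {x_1 - 81/20*x_2**2 + 39/10*x_2 - 17/20, x_2**3 - 23/27*x_2**2 + 5/27*x_2 - 1/3}.
Label its elements g_1 = x_1 - 81/20*x_2**2 + 39/10*x_2 - 17/20, g_2 = x_2**3 - 23/27*x_2**2 + 5/27*x_2 - 1/3.

Reduce p = -9*x_2**2 + 3 modulo G:
  leading term x_2**2: no divisor's leading term divides it; move -9*x_2**2 to the remainder.
  leading term 1: no divisor's leading term divides it; move 3 to the remainder.
  normal form = -9*x_2**2 + 3.
The normal form is nonzero, so p ∉ I. Since p minus its normal form lies in I, I + (p) = I + (r) where r = -9*x_2**2 + 3; decide whether this ideal is the whole ring.
Run Buchberger on G together with r (pairs among the g_i already reduce to 0 since G is a Gröbner basis):
g_1 = x_1 - 81/20*x_2**2 + 39/10*x_2 - 17/20, LT = x_1.
g_2 = x_2**3 - 23/27*x_2**2 + 5/27*x_2 - 1/3, LT = x_2**3.
r = -9*x_2**2 + 3, LT = x_2**2.

S(g_2,r): lcm = x_2**3. S = -23/27*x_2**2 + 14/27*x_2 - 1/3.
  leading term x_2**2: subtract (23/243)·r from -23/27*x_2**2 + 14/27*x_2 - 1/3 → 14/27*x_2 - 50/81
  leading term x_2: no divisor's leading term divides it; move 14/27*x_2 to the remainder.
  leading term 1: no divisor's leading term divides it; move -50/81 to the remainder.
  remainder 14/27*x_2 - 50/81 ≠ 0; add m_4 = 14/27*x_2 - 50/81 to the basis.

S(r,m_4): lcm = x_2**2. S = 25/21*x_2 - 1/3.
  leading term x_2: subtract (225/98)·m_4 from 25/21*x_2 - 1/3 → 478/441
  leading term 1: no divisor's leading term divides it; move 478/441 to the remainder.
  remainder 478/441 ≠ 0; add m_5 = 478/441 to the basis.

The other S-polynomials (S(g_1,g_2), S(g_1,r), S(g_1,m_4), S(g_2,m_4), S(g_1,m_5), S(g_2,m_5), S(r,m_5), S(m_4,m_5)) all reduce to 0 modulo the current basis, so we have a Gröbner basis.
Inter-reduce: drop elements whose leading term is divisible by another's, tail-reduce, and make monic.
Reduced Gröbner basis: {1}.
The reduced Gröbner basis of I + (p) is {1}: the ideal is the whole ring, so the enlarged system has no common solution — adjoining p is inconsistent.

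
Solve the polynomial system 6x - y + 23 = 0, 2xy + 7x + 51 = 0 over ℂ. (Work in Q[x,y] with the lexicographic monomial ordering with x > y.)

Compute a lex Gröbner basis by Buchberger's algorithm.
f_1 = 6x - y + 23, LT = x.
f_2 = 2xy + 7x + 51, LT = xy.

S(f_1,f_2): lcm = xy. S = -7/2x - 1/6y^2 + 23/6y - 51/2.
  reduce S modulo (f_1, f_2):
  remainder -1/6y^2 + 13/4y - 145/12 ≠ 0; add h_3 = -1/6y^2 + 13/4y - 145/12 to the basis.

The other S-polynomials (S(f_1,h_3), S(f_2,h_3)) all reduce to 0 modulo the current basis, so we have a Gröbner basis.
Inter-reduce: drop elements whose leading term is divisible by another's, tail-reduce, and make monic.
Reduced Gröbner basis: {x - 1/6y + 23/6, y^2 - 39/2y + 145/2}.

From the last basis element, y^2 - 39/2y + 145/2 = 0, so y takes values in {5, 29/2}. Each choice, substituted upward through the basis, yields the corresponding point(s) of the solution set.
  y = 5: the earlier basis element becomes x + 3 = 0, giving x = -3 — point (-3, 5).
  y = 29/2: the earlier basis element becomes x + 17/12 = 0, giving x = -17/12 — point (-17/12, 29/2).
Zero-dimensionality of the ideal guarantees finitely many solutions over ℂ.

{(-3, 5), (-17/12, 29/2)}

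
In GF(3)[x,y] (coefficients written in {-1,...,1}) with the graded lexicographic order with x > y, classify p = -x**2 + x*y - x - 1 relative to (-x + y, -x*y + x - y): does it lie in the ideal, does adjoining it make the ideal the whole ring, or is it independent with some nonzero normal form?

First compute the reduced Gröbner basis of I by Buchberger's algorithm.
f_1 = -x + y, LT = x.
f_2 = -x*y + x - y, LT = x*y.

S(f_1,f_2): lcm = x*y. S = -y**2 + x - y.
  reduce S modulo (f_1, f_2):
  remainder -y**2 ≠ 0; add h_3 = -y**2 to the basis.

The other S-polynomials (S(f_1,h_3), S(f_2,h_3)) all reduce to 0 modulo the current basis, so we have a Gröbner basis.
Inter-reduce: drop elements whose leading term is divisible by another's, tail-reduce, and make monic.
Reduced Gröbner basis: {y**2, x - y}.
Label its elements g_1 = y**2, g_2 = x - y.

Reduce p = -x**2 + x*y - x - 1 modulo G:
  leading term x**2: subtract (-x)·g_2 from -x**2 + x*y - x - 1 → -x - 1
  leading term x: subtract (-1)·g_2 from -x - 1 → -y - 1
  leading term y: no divisor's leading term divides it; move -y to the remainder.
  leading term 1: no divisor's leading term divides it; move -1 to the remainder.
  normal form = -y - 1.
The normal form is nonzero, so p ∉ I. Since p minus its normal form lies in I, I + (p) = I + (r) where r = -y - 1; decide whether this ideal is the whole ring.
Run Buchberger on G together with r (pairs among the g_i already reduce to 0 since G is a Gröbner basis):
g_1 = y**2, LT = y**2.
g_2 = x - y, LT = x.
r = -y - 1, LT = y.

S(g_1,r): lcm = y**2. S = -y.
  reduce S modulo (g_1, g_2, r):
  remainder 1 ≠ 0; add m_4 = 1 to the basis.

The other S-polynomials (S(g_1,g_2), S(g_2,r), S(g_1,m_4), S(g_2,m_4), S(r,m_4)) all reduce to 0 modulo the current basis, so we have a Gröbner basis.
Inter-reduce: drop elements whose leading term is divisible by another's, tail-reduce, and make monic.
Reduced Gröbner basis: {1}.
The reduced Gröbner basis of I + (p) is {1}: the ideal is the whole ring, so the enlarged system has no common solution — adjoining p is inconsistent.

Adjoining -x**2 + x*y - x - 1 makes the ideal the whole ring: the system is inconsistent.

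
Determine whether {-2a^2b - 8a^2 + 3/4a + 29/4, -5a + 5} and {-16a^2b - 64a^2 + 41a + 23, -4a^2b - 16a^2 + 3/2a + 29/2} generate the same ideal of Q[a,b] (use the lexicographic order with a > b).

Yes, the ideals are equal.

Two ideals are equal iff their reduced Gröbner bases coincide (the reduced basis is unique for a fixed ordering).
Buchberger on the first generating set:
f_1 = -2a^2b - 8a^2 + 3/4a + 29/4, LT = a^2b.
f_2 = -5a + 5, LT = a.

S(f_1,f_2): lcm = a^2b. S = 4a^2 + ab - 3/8a - 29/8.
  leading term a^2: subtract (-4/5a)·f_2 from 4a^2 + ab - 3/8a - 29/8 → ab + 29/8a - 29/8
  leading term ab: subtract (-1/5b)·f_2 from ab + 29/8a - 29/8 → 29/8a + b - 29/8
  leading term a: subtract (-29/40)·f_2 from 29/8a + b - 29/8 → b
  leading term b: no divisor's leading term divides it; move b to the remainder.
  remainder b ≠ 0; add g_3 = b to the basis.

The other S-polynomials (S(f_1,g_3), S(f_2,g_3)) all reduce to 0 modulo the current basis, so we have a Gröbner basis.
Inter-reduce: drop elements whose leading term is divisible by another's, tail-reduce, and make monic.
Reduced Gröbner basis: {a - 1, b}.

Buchberger on the second generating set:
h_1 = -16a^2b - 64a^2 + 41a + 23, LT = a^2b.
h_2 = -4a^2b - 16a^2 + 3/2a + 29/2, LT = a^2b.

S(h_1,h_2): lcm = a^2b. S = -35/16a + 35/16.
  leading term a: no divisor's leading term divides it; move -35/16a to the remainder.
  leading term 1: no divisor's leading term divides it; move 35/16 to the remainder.
  remainder -35/16a + 35/16 ≠ 0; add k_3 = -35/16a + 35/16 to the basis.

S(h_1,k_3): lcm = a^2b. S = 4a^2 + ab - 41/16a - 23/16.
  leading term a^2: subtract (-64/35a)·k_3 from 4a^2 + ab - 41/16a - 23/16 → ab + 23/16a - 23/16
  leading term ab: subtract (-16/35b)·k_3 from ab + 23/16a - 23/16 → 23/16a + b - 23/16
  leading term a: subtract (-23/35)·k_3 from 23/16a + b - 23/16 → b
  leading term b: no divisor's leading term divides it; move b to the remainder.
  remainder b ≠ 0; add k_4 = b to the basis.

The other S-polynomials (S(h_2,k_3), S(h_1,k_4), S(h_2,k_4), S(k_3,k_4)) all reduce to 0 modulo the current basis, so we have a Gröbner basis.
Inter-reduce: drop elements whose leading term is divisible by another's, tail-reduce, and make monic.
Reduced Gröbner basis: {a - 1, b}.

Same reduced basis, so the two generating sets span the same ideal.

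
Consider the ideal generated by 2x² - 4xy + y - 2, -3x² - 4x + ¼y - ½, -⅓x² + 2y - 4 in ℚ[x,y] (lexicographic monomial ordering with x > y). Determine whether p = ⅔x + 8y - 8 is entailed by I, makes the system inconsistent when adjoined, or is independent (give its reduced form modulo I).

First compute the reduced Gröbner basis of I by Buchberger's algorithm.
f_1 = 2x² - 4xy + y - 2, LT = x².
f_2 = -3x² - 4x + ¼y - ½, LT = x².
f_3 = -⅓x² + 2y - 4, LT = x².

S(f_1,f_2): lcm = x². S = -2xy - 4/3x + 7/12y - 7/6.
  leading term xy: no divisor's leading term divides it; move -2xy to the remainder.
  leading term x: no divisor's leading term divides it; move -4/3x to the remainder.
  leading term y: no divisor's leading term divides it; move 7/12y to the remainder.
  leading term 1: no divisor's leading term divides it; move -7/6 to the remainder.
  remainder -2xy - 4/3x + 7/12y - 7/6 ≠ 0; add h_4 = -2xy - 4/3x + 7/12y - 7/6 to the basis.

S(f_1,f_3): lcm = x². S = -2xy + 13/2y - 13.
  leading term xy: subtract (1)·h_4 from -2xy + 13/2y - 13 → 4/3x + 71/12y - 71/6
  leading term x: no divisor's leading term divides it; move 4/3x to the remainder.
  leading term y: no divisor's leading term divides it; move 71/12y to the remainder.
  leading term 1: no divisor's leading term divides it; move -71/6 to the remainder.
  remainder 4/3x + 71/12y - 71/6 ≠ 0; add h_5 = 4/3x + 71/12y - 71/6 to the basis.

S(f_1,h_4): lcm = x²y. S = -⅔x² - 2xy² + 7/24xy - 7/12x + ½y² - y.
  leading term x²: subtract (-⅓)·f_1 from -⅔x² - 2xy² + 7/24xy - 7/12x + ½y² - y → -2xy² - 25/24xy - 7/12x + ½y² - ⅔y - ⅔
  leading term xy²: subtract (y)·h_4 from -2xy² - 25/24xy - 7/12x + ½y² - ⅔y - ⅔ → 7/24xy - 7/12x - 1/12y² + ½y - ⅔
  leading term xy: subtract (-7/48)·h_4 from 7/24xy - 7/12x - 1/12y² + ½y - ⅔ → -7/9x - 1/12y² + 337/576y - 241/288
  leading term x: subtract (-7/12)·h_5 from -7/9x - 1/12y² + 337/576y - 241/288 → -1/12y² + 775/192y - 743/96
  leading term y²: no divisor's leading term divides it; move -1/12y² to the remainder.
  leading term y: no divisor's leading term divides it; move 775/192y to the remainder.
  leading term 1: no divisor's leading term divides it; move -743/96 to the remainder.
  remainder -1/12y² + 775/192y - 743/96 ≠ 0; add h_6 = -1/12y² + 775/192y - 743/96 to the basis.

S(f_3,h_4): lcm = x²y. S = -⅔x² + 7/24xy - 7/12x - 6y² + 12y.
  leading term x²: subtract (-⅓)·f_1 from -⅔x² + 7/24xy - 7/12x - 6y² + 12y → -25/24xy - 7/12x - 6y² + 37/3y - ⅔
  leading term xy: subtract (25/48)·h_4 from -25/24xy - 7/12x - 6y² + 37/3y - ⅔ → 1/9x - 6y² + 6929/576y - 17/288
  leading term x: subtract (1/12)·h_5 from 1/9x - 6y² + 6929/576y - 17/288 → -6y² + 2215/192y + 89/96
  leading term y²: subtract (72)·h_6 from -6y² + 2215/192y + 89/96 → -53585/192y + 53585/96
  leading term y: no divisor's leading term divides it; move -53585/192y to the remainder.
  leading term 1: no divisor's leading term divides it; move 53585/96 to the remainder.
  remainder -53585/192y + 53585/96 ≠ 0; add h_7 = -53585/192y + 53585/96 to the basis.

The other S-polynomials (S(f_2,f_3), S(f_2,h_4), S(f_1,h_5), S(f_2,h_5), S(f_3,h_5), S(h_4,h_5), S(f_1,h_6), S(f_2,h_6), S(f_3,h_6), S(h_4,h_6), S(h_5,h_6), S(f_1,h_7), S(f_2,h_7), S(f_3,h_7), S(h_4,h_7), S(h_5,h_7), S(h_6,h_7)) all reduce to 0 modulo the current basis, so we have a Gröbner basis.
Inter-reduce: drop elements whose leading term is divisible by another's, tail-reduce, and make monic.
Reduced Gröbner basis: {x, y - 2}.
Label its elements g_1 = x, g_2 = y - 2.

Reduce p = ⅔x + 8y - 8 modulo G:
  leading term x: subtract (⅔)·g_1 from ⅔x + 8y - 8 → 8y - 8
  leading term y: subtract (8)·g_2 from 8y - 8 → 8
  leading term 1: no divisor's leading term divides it; move 8 to the remainder.
  normal form = 8.
The normal form is nonzero, so p ∉ I. Since p minus its normal form lies in I, I + (p) = I + (r) where r = 8; decide whether this ideal is the whole ring.
Here r = 8 is a nonzero constant, hence a unit: 1 ∈ I + (p), the Gröbner basis of I + (p) is {1}, and the enlarged system has no common solution — adjoining p is inconsistent.

Adjoining ⅔x + 8y - 8 makes the ideal the whole ring: the system is inconsistent.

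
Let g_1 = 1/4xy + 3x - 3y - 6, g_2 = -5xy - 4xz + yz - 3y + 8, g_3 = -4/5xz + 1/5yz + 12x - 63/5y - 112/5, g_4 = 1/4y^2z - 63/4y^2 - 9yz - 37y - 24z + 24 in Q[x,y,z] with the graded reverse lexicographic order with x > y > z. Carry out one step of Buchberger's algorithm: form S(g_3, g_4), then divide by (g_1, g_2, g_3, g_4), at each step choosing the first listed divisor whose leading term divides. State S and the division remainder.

lcm(LM(g_3), LM(g_4)) = xy^2z.
S = (lcm/LT(g_3))·g_3 − (lcm/LT(g_4))·g_4 = -1/4y^3z + 48xy^2 + 63/4y^3 + 36xyz + 148xy + 28y^2 + 96xz - 96x.
Reduce S modulo (g_1, g_2, g_3, g_4) in that order:
  leading term y^3z: subtract (-y)·g_4 from -1/4y^3z + 48xy^2 + 63/4y^3 + 36xyz + 148xy + 28y^2 + 96xz - 96x → 48xy^2 + 36xyz - 9y^2z + 148xy - 9y^2 + 96xz - 24yz - 96x + 24y
  leading term xy^2: subtract (192y)·g_1 from 48xy^2 + 36xyz - 9y^2z + 148xy - 9y^2 + 96xz - 24yz - 96x + 24y → 36xyz - 9y^2z - 428xy + 567y^2 + 96xz - 24yz - 96x + 1176y
  leading term xyz: subtract (144z)·g_1 from 36xyz - 9y^2z - 428xy + 567y^2 + 96xz - 24yz - 96x + 1176y → -9y^2z - 428xy + 567y^2 - 336xz + 408yz - 96x + 1176y + 864z
  leading term y^2z: subtract (-36)·g_4 from -9y^2z - 428xy + 567y^2 - 336xz + 408yz - 96x + 1176y + 864z → -428xy - 336xz + 84yz - 96x - 156y + 864
  leading term xy: subtract (-1712)·g_1 from -428xy - 336xz + 84yz - 96x - 156y + 864 → -336xz + 84yz + 5040x - 5292y - 9408
  leading term xz: subtract (420)·g_3 from -336xz + 84yz + 5040x - 5292y - 9408 → 0
The remainder is 0, so this S-polynomial contributes no new basis element.
This is the inner loop of Buchberger's algorithm — each nonzero remainder becomes a new basis element.

S(g_3, g_4) = -1/4y^3z + 48xy^2 + 63/4y^3 + 36xyz + 148xy + 28y^2 + 96xz - 96x; remainder on division = 0.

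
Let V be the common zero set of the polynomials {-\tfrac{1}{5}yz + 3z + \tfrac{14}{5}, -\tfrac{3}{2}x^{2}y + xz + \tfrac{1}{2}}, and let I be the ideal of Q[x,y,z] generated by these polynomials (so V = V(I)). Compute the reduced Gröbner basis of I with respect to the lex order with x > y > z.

f_1 = -\tfrac{1}{5}yz + 3z + \tfrac{14}{5}, LT = yz.
f_2 = -\tfrac{3}{2}x^{2}y + xz + \tfrac{1}{2}, LT = x^{2}y.

S(f_1,f_2): lcm = x^{2}yz. S = -15x^{2}z - 14x^{2} + \tfrac{2}{3}xz^{2} + \tfrac{1}{3}z.
  leading term x^{2}z: no divisor's leading term divides it; move -15x^{2}z to the remainder.
  leading term x^{2}: no divisor's leading term divides it; move -14x^{2} to the remainder.
  leading term xz^{2}: no divisor's leading term divides it; move \tfrac{2}{3}xz^{2} to the remainder.
  leading term z: no divisor's leading term divides it; move \tfrac{1}{3}z to the remainder.
  remainder -15x^{2}z - 14x^{2} + \tfrac{2}{3}xz^{2} + \tfrac{1}{3}z ≠ 0; add g_3 = -15x^{2}z - 14x^{2} + \tfrac{2}{3}xz^{2} + \tfrac{1}{3}z to the basis.

The other S-polynomials (S(f_1,g_3), S(f_2,g_3)) all reduce to 0 modulo the current basis, so we have a Gröbner basis.

G = {x^{2}y - \tfrac{2}{3}xz - \tfrac{1}{3}, x^{2}z + \tfrac{14}{15}x^{2} - \tfrac{2}{45}xz^{2} - \tfrac{1}{45}z, yz - 15z - 14}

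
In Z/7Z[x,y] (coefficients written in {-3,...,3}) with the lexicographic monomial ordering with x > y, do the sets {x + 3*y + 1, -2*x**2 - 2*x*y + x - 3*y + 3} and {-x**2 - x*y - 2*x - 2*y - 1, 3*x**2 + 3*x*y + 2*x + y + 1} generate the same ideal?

Two ideals are equal iff their reduced Gröbner bases coincide (the reduced basis is unique for a fixed ordering).
Buchberger on the first generating set:
f_1 = x + 3*y + 1, LT = x.
f_2 = -2*x**2 - 2*x*y + x - 3*y + 3, LT = x**2.

S(f_1,f_2): lcm = x**2. S = 2*x*y - 2*x + 2*y - 2.
  leading term x*y: subtract (2*y)·f_1 from 2*x*y - 2*x + 2*y - 2 → -2*x + y**2 - 2
  leading term x: subtract (-2)·f_1 from -2*x + y**2 - 2 → y**2 - y
  leading term y**2: no divisor's leading term divides it; move y**2 to the remainder.
  leading term y: no divisor's leading term divides it; move -y to the remainder.
  remainder y**2 - y ≠ 0; add g_3 = y**2 - y to the basis.

The other S-polynomials (S(f_1,g_3), S(f_2,g_3)) all reduce to 0 modulo the current basis, so we have a Gröbner basis.
Inter-reduce: drop elements whose leading term is divisible by another's, tail-reduce, and make monic.
Reduced Gröbner basis: {x + 3*y + 1, y**2 - y}.

Buchberger on the second generating set:
h_1 = -x**2 - x*y - 2*x - 2*y - 1, LT = x**2.
h_2 = 3*x**2 + 3*x*y + 2*x + y + 1, LT = x**2.

S(h_1,h_2): lcm = x**2. S = -x - 3*y + 3.
  leading term x: no divisor's leading term divides it; move -x to the remainder.
  leading term y: no divisor's leading term divides it; move -3*y to the remainder.
  leading term 1: no divisor's leading term divides it; move 3 to the remainder.
  remainder -x - 3*y + 3 ≠ 0; add k_3 = -x - 3*y + 3 to the basis.

S(h_1,k_3): lcm = x**2. S = -2*x*y - 2*x + 2*y + 1.
  leading term x*y: subtract (2*y)·k_3 from -2*x*y - 2*x + 2*y + 1 → -2*x - y**2 + 3*y + 1
  leading term x: subtract (2)·k_3 from -2*x - y**2 + 3*y + 1 → -y**2 + 2*y + 2
  leading term y**2: no divisor's leading term divides it; move -y**2 to the remainder.
  leading term y: no divisor's leading term divides it; move 2*y to the remainder.
  leading term 1: no divisor's leading term divides it; move 2 to the remainder.
  remainder -y**2 + 2*y + 2 ≠ 0; add k_4 = -y**2 + 2*y + 2 to the basis.

The other S-polynomials (S(h_2,k_3), S(h_1,k_4), S(h_2,k_4), S(k_3,k_4)) all reduce to 0 modulo the current basis, so we have a Gröbner basis.
Inter-reduce: drop elements whose leading term is divisible by another's, tail-reduce, and make monic.
Reduced Gröbner basis: {x + 3*y - 3, y**2 - 2*y - 2}.

These differ, so the ideals are not equal.

No, the ideals differ.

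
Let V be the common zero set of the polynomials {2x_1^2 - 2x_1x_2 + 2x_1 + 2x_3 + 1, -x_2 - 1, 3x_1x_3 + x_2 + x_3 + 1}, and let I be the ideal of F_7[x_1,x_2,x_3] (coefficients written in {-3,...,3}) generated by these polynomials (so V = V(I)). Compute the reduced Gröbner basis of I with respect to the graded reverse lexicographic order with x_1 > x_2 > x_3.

G = {x_1^2 + 2x_1 + x_3 - 3, x_1x_3 - 2x_3, x_3^2 - 2x_3, x_2 + 1}

The reduced Gröbner basis is the canonical form of the ideal for this ordering.

f_1 = 2x_1^2 - 2x_1x_2 + 2x_1 + 2x_3 + 1, LT = x_1^2.
f_2 = -x_2 - 1, LT = x_2.
f_3 = 3x_1x_3 + x_2 + x_3 + 1, LT = x_1x_3.

S(f_1,f_2): leading monomials are coprime, so the S-polynomial reduces to 0 (Buchberger's first criterion).
S(f_1,f_3): lcm = x_1^2x_3. S = -x_1x_2x_3 + 2x_1x_2 + 3x_1x_3 + x_3^2 + 2x_1 - 3x_3.
  leading term x_1x_2x_3: subtract (x_1x_3)·f_2 from -x_1x_2x_3 + 2x_1x_2 + 3x_1x_3 + x_3^2 + 2x_1 - 3x_3 → 2x_1x_2 - 3x_1x_3 + x_3^2 + 2x_1 - 3x_3
  leading term x_1x_2: subtract (-2x_1)·f_2 from 2x_1x_2 - 3x_1x_3 + x_3^2 + 2x_1 - 3x_3 → -3x_1x_3 + x_3^2 - 3x_3
  leading term x_1x_3: subtract (-1)·f_3 from -3x_1x_3 + x_3^2 - 3x_3 → x_3^2 + x_2 - 2x_3 + 1
  leading term x_3^2: no divisor's leading term divides it; move x_3^2 to the remainder.
  leading term x_2: subtract (-1)·f_2 from x_2 - 2x_3 + 1 → -2x_3
  leading term x_3: no divisor's leading term divides it; move -2x_3 to the remainder.
  remainder x_3^2 - 2x_3 ≠ 0; add g_4 = x_3^2 - 2x_3 to the basis.

S(f_2,f_3): leading monomials are coprime, so the S-polynomial reduces to 0 (Buchberger's first criterion).
S(f_1,g_4): leading monomials are coprime, so the S-polynomial reduces to 0 (Buchberger's first criterion).
S(f_2,g_4): leading monomials are coprime, so the S-polynomial reduces to 0 (Buchberger's first criterion).
S(f_3,g_4): lcm = x_1x_3^2. S = 2x_1x_3 - 2x_2x_3 - 2x_3^2 - 2x_3.
  leading term x_1x_3: subtract (3)·f_3 from 2x_1x_3 - 2x_2x_3 - 2x_3^2 - 2x_3 → -2x_2x_3 - 2x_3^2 - 3x_2 + 2x_3 - 3
  leading term x_2x_3: subtract (2x_3)·f_2 from -2x_2x_3 - 2x_3^2 - 3x_2 + 2x_3 - 3 → -2x_3^2 - 3x_2 - 3x_3 - 3
  leading term x_3^2: subtract (-2)·g_4 from -2x_3^2 - 3x_2 - 3x_3 - 3 → -3x_2 - 3
  leading term x_2: subtract (3)·f_2 from -3x_2 - 3 → 0
  remainder 0.

Every S-polynomial of the final basis reduces to 0, so we have a Gröbner basis.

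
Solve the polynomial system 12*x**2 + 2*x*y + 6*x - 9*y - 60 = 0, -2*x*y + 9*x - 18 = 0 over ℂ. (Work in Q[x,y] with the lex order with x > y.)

{(2, 0), (-13/8 + sqrt(385)/8, 1/6 - sqrt(385)/3), (-sqrt(385)/8 - 13/8, 1/6 + sqrt(385)/3)}

Compute a lex Gröbner basis by Buchberger's algorithm.
f_1 = 12*x**2 + 2*x*y + 6*x - 9*y - 60, LT = x**2.
f_2 = -2*x*y + 9*x - 18, LT = x*y.

S(f_1,f_2): lcm = x**2*y. S = 9/2*x**2 + 1/6*x*y**2 + 1/2*x*y - 9*x - 3/4*y**2 - 5*y.
  leading term x**2: subtract (3/8)·f_1 from 9/2*x**2 + 1/6*x*y**2 + 1/2*x*y - 9*x - 3/4*y**2 - 5*y → 1/6*x*y**2 - 1/4*x*y - 45/4*x - 3/4*y**2 - 13/8*y + 45/2
  leading term x*y**2: subtract (-1/12*y)·f_2 from 1/6*x*y**2 - 1/4*x*y - 45/4*x - 3/4*y**2 - 13/8*y + 45/2 → 1/2*x*y - 45/4*x - 3/4*y**2 - 25/8*y + 45/2
  leading term x*y: subtract (-1/4)·f_2 from 1/2*x*y - 45/4*x - 3/4*y**2 - 25/8*y + 45/2 → -9*x - 3/4*y**2 - 25/8*y + 18
  leading term x: no divisor's leading term divides it; move -9*x to the remainder.
  leading term y**2: no divisor's leading term divides it; move -3/4*y**2 to the remainder.
  leading term y: no divisor's leading term divides it; move -25/8*y to the remainder.
  leading term 1: no divisor's leading term divides it; move 18 to the remainder.
  remainder -9*x - 3/4*y**2 - 25/8*y + 18 ≠ 0; add h_3 = -9*x - 3/4*y**2 - 25/8*y + 18 to the basis.

S(f_1,h_3): lcm = x**2. S = -1/12*x*y**2 - 13/72*x*y + 5/2*x - 3/4*y - 5.
  leading term x*y**2: subtract (1/24*y)·f_2 from -1/12*x*y**2 - 13/72*x*y + 5/2*x - 3/4*y - 5 → -5/9*x*y + 5/2*x - 5
  leading term x*y: subtract (5/18)·f_2 from -5/9*x*y + 5/2*x - 5 → 0
  remainder 0.

S(f_2,h_3): lcm = x*y. S = -9/2*x - 1/12*y**3 - 25/72*y**2 + 2*y + 9.
  leading term x: subtract (1/2)·h_3 from -9/2*x - 1/12*y**3 - 25/72*y**2 + 2*y + 9 → -1/12*y**3 + 1/36*y**2 + 57/16*y
  leading term y**3: no divisor's leading term divides it; move -1/12*y**3 to the remainder.
  leading term y**2: no divisor's leading term divides it; move 1/36*y**2 to the remainder.
  leading term y: no divisor's leading term divides it; move 57/16*y to the remainder.
  remainder -1/12*y**3 + 1/36*y**2 + 57/16*y ≠ 0; add h_4 = -1/12*y**3 + 1/36*y**2 + 57/16*y to the basis.

S(f_1,h_4): leading monomials are coprime, so the S-polynomial reduces to 0 (Buchberger's first criterion).
S(f_2,h_4): lcm = x*y**3. S = -25/6*x*y**2 + 171/4*x*y + 9*y**2.
  leading term x*y**2: subtract (25/12*y)·f_2 from -25/6*x*y**2 + 171/4*x*y + 9*y**2 → 24*x*y + 9*y**2 + 75/2*y
  leading term x*y: subtract (-12)·f_2 from 24*x*y + 9*y**2 + 75/2*y → 108*x + 9*y**2 + 75/2*y - 216
  leading term x: subtract (-12)·h_3 from 108*x + 9*y**2 + 75/2*y - 216 → 0
  remainder 0.

S(h_3,h_4): leading monomials are coprime, so the S-polynomial reduces to 0 (Buchberger's first criterion).
Every S-polynomial of the final basis reduces to 0, so we have a Gröbner basis.
Inter-reduce: drop elements whose leading term is divisible by another's, tail-reduce, and make monic.
Reduced Gröbner basis: {x + 1/12*y**2 + 25/72*y - 2, y**3 - 1/3*y**2 - 171/4*y}.

A lex Gröbner basis eliminates variables successively. Here y**3 - 1/3*y**2 - 171/4*y depends only on y, with roots {0, 1/6 - sqrt(385)/3, 1/6 + sqrt(385)/3}; lifting each root through the earlier basis elements recovers the full solutions.
  y = 0: the earlier basis element becomes x - 2 = 0, giving x = 2 — point (2, 0).
  y = 1/6 - sqrt(385)/3: the earlier basis element becomes x - sqrt(385)/8 + 13/8 = 0, giving x = -13/8 + sqrt(385)/8 — point (-13/8 + sqrt(385)/8, 1/6 - sqrt(385)/3).
  y = 1/6 + sqrt(385)/3: the earlier basis element becomes x + 13/8 + sqrt(385)/8 = 0, giving x = -sqrt(385)/8 - 13/8 — point (-sqrt(385)/8 - 13/8, 1/6 + sqrt(385)/3).
Each listed point satisfies every original equation (direct substitution).
This is the nonlinear analogue of row-reducing a linear system.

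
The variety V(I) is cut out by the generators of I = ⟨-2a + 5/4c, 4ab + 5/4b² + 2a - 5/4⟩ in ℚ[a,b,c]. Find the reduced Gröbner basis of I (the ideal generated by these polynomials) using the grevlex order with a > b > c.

f_1 = -2a + 5/4c, LT = a.
f_2 = 4ab + 5/4b² + 2a - 5/4, LT = ab.

S(f_1,f_2): lcm = ab. S = -5/16b² - ⅝bc - ½a + 5/16.
  leading term b²: no divisor's leading term divides it; move -5/16b² to the remainder.
  leading term bc: no divisor's leading term divides it; move -⅝bc to the remainder.
  leading term a: subtract (¼)·f_1 from -½a + 5/16 → -5/16c + 5/16
  leading term c: no divisor's leading term divides it; move -5/16c to the remainder.
  leading term 1: no divisor's leading term divides it; move 5/16 to the remainder.
  remainder -5/16b² - ⅝bc - 5/16c + 5/16 ≠ 0; add g_3 = -5/16b² - ⅝bc - 5/16c + 5/16 to the basis.

The other S-polynomials (S(f_1,g_3), S(f_2,g_3)) all reduce to 0 modulo the current basis, so we have a Gröbner basis.
Inter-reduce: drop elements whose leading term is divisible by another's, tail-reduce, and make monic.

G = {b² + 2bc + c - 1, a - ⅝c}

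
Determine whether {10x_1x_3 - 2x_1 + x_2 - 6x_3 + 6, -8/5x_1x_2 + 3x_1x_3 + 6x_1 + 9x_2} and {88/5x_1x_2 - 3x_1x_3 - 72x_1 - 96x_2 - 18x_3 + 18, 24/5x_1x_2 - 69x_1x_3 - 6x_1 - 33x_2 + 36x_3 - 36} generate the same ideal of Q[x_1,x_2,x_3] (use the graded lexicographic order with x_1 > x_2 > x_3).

Yes, the ideals are equal.

Two ideals are equal iff their reduced Gröbner bases coincide (the reduced basis is unique for a fixed ordering).
Buchberger on the first generating set:
f_1 = 10x_1x_3 - 2x_1 + x_2 - 6x_3 + 6, LT = x_1x_3.
f_2 = -8/5x_1x_2 + 3x_1x_3 + 6x_1 + 9x_2, LT = x_1x_2.

S(f_1,f_2): lcm = x_1x_2x_3. S = 15/8x_1x_3^2 - 1/5x_1x_2 + 15/4x_1x_3 + 1/10x_2^2 + 201/40x_2x_3 + 3/5x_2.
  reduce S modulo (f_1, f_2):
  remainder 1/10x_2^2 + 387/80x_2x_3 + 9/8x_3^2 - 9/10x_2 + 9/8x_3 - 9/4 ≠ 0; add g_3 = 1/10x_2^2 + 387/80x_2x_3 + 9/8x_3^2 - 9/10x_2 + 9/8x_3 - 9/4 to the basis.

The other S-polynomials (S(f_1,g_3), S(f_2,g_3)) all reduce to 0 modulo the current basis, so we have a Gröbner basis.
Inter-reduce: drop elements whose leading term is divisible by another's, tail-reduce, and make monic.
Reduced Gröbner basis: {x_1x_2 - 33/8x_1 - 87/16x_2 - 9/8x_3 + 9/8, x_1x_3 - 1/5x_1 + 1/10x_2 - 3/5x_3 + 3/5, x_2^2 + 387/8x_2x_3 + 45/4x_3^2 - 9x_2 + 45/4x_3 - 45/2}.

Buchberger on the second generating set:
h_1 = 88/5x_1x_2 - 3x_1x_3 - 72x_1 - 96x_2 - 18x_3 + 18, LT = x_1x_2.
h_2 = 24/5x_1x_2 - 69x_1x_3 - 6x_1 - 33x_2 + 36x_3 - 36, LT = x_1x_2.

S(h_1,h_2): lcm = x_1x_2. S = 625/44x_1x_3 - 125/44x_1 + 125/88x_2 - 375/44x_3 + 375/44.
  reduce S modulo (h_1, h_2):
  remainder 625/44x_1x_3 - 125/44x_1 + 125/88x_2 - 375/44x_3 + 375/44 ≠ 0; add k_3 = 625/44x_1x_3 - 125/44x_1 + 125/88x_2 - 375/44x_3 + 375/44 to the basis.

S(h_1,k_3): lcm = x_1x_2x_3. S = -15/88x_1x_3^2 + 1/5x_1x_2 - 45/11x_1x_3 - 1/10x_2^2 - 267/55x_2x_3 - 45/44x_3^2 - 3/5x_2 + 45/44x_3.
  reduce S modulo (h_1, h_2, k_3):
  remainder -1/10x_2^2 - 387/80x_2x_3 - 9/8x_3^2 + 9/10x_2 - 9/8x_3 + 9/4 ≠ 0; add k_4 = -1/10x_2^2 - 387/80x_2x_3 - 9/8x_3^2 + 9/10x_2 - 9/8x_3 + 9/4 to the basis.

The other S-polynomials (S(h_2,k_3), S(h_1,k_4), S(h_2,k_4), S(k_3,k_4)) all reduce to 0 modulo the current basis, so we have a Gröbner basis.
Inter-reduce: drop elements whose leading term is divisible by another's, tail-reduce, and make monic.
Reduced Gröbner basis: {x_1x_2 - 33/8x_1 - 87/16x_2 - 9/8x_3 + 9/8, x_1x_3 - 1/5x_1 + 1/10x_2 - 3/5x_3 + 3/5, x_2^2 + 387/8x_2x_3 + 45/4x_3^2 - 9x_2 + 45/4x_3 - 45/2}.

Same reduced basis, so the two generating sets span the same ideal.
The same test decides containment: I ⊆ J iff every generator of I reduces to 0 modulo a Gröbner basis of J.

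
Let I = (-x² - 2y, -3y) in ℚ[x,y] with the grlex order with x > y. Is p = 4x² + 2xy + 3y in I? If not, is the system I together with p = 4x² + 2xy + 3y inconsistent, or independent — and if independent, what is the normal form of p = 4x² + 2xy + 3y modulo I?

First compute the reduced Gröbner basis of I by Buchberger's algorithm.
f_1 = -x² - 2y, LT = x².
f_2 = -3y, LT = y.

S(f_1,f_2): leading monomials are coprime, so the S-polynomial reduces to 0 (Buchberger's first criterion).
Every S-polynomial of the final basis reduces to 0, so we have a Gröbner basis.
Inter-reduce: drop elements whose leading term is divisible by another's, tail-reduce, and make monic.
Reduced Gröbner basis: {x², y}.
Label its elements g_1 = x², g_2 = y.

Reduce p = 4x² + 2xy + 3y modulo G:
  leading term x²: subtract (4)·g_1 from 4x² + 2xy + 3y → 2xy + 3y
  leading term xy: subtract (2x)·g_2 from 2xy + 3y → 3y
  leading term y: subtract (3)·g_2 from 3y → 0
  normal form = 0.
Since the normal form is 0, p ∈ I.

The remainder on division by a Gröbner basis is unique — it is the normal form.

4x² + 2xy + 3y lies in I (it reduces to 0).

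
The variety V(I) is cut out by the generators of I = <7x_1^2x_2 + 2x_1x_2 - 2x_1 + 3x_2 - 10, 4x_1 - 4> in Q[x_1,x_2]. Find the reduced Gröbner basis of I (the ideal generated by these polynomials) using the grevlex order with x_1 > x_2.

G = {x_1 - 1, x_2 - 1}

f_1 = 7x_1^2x_2 + 2x_1x_2 - 2x_1 + 3x_2 - 10, LT = x_1^2x_2.
f_2 = 4x_1 - 4, LT = x_1.

S(f_1,f_2): lcm = x_1^2x_2. S = 9/7x_1x_2 - 2/7x_1 + 3/7x_2 - 10/7.
  leading term x_1x_2: subtract (9/28x_2)·f_2 from 9/7x_1x_2 - 2/7x_1 + 3/7x_2 - 10/7 → -2/7x_1 + 12/7x_2 - 10/7
  leading term x_1: subtract (-1/14)·f_2 from -2/7x_1 + 12/7x_2 - 10/7 → 12/7x_2 - 12/7
  leading term x_2: no divisor's leading term divides it; move 12/7x_2 to the remainder.
  leading term 1: no divisor's leading term divides it; move -12/7 to the remainder.
  remainder 12/7x_2 - 12/7 ≠ 0; add g_3 = 12/7x_2 - 12/7 to the basis.

The other S-polynomials (S(f_1,g_3), S(f_2,g_3)) all reduce to 0 modulo the current basis, so we have a Gröbner basis.
Inter-reduce: drop elements whose leading term is divisible by another's, tail-reduce, and make monic.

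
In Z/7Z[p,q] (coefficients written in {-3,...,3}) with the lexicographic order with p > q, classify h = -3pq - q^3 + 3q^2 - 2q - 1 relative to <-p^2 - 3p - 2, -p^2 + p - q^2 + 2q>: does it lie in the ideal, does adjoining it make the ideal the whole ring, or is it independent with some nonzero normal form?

First compute the reduced Gröbner basis of I by Buchberger's algorithm.
f_1 = -p^2 - 3p - 2, LT = p^2.
f_2 = -p^2 + p - q^2 + 2q, LT = p^2.

S(f_1,f_2): lcm = p^2. S = -3p - q^2 + 2q + 2.
  reduce S modulo (f_1, f_2):
  remainder -3p - q^2 + 2q + 2 ≠ 0; add k_3 = -3p - q^2 + 2q + 2 to the basis.

S(f_1,k_3): lcm = p^2. S = 2pq^2 + 3pq - p + 2.
  reduce S modulo (f_1, f_2, k_3):
  remainder -3q^4 - 2q^3 - q^2 - q - 1 ≠ 0; add k_4 = -3q^4 - 2q^3 - q^2 - q - 1 to the basis.

The other S-polynomials (S(f_2,k_3), S(f_1,k_4), S(f_2,k_4), S(k_3,k_4)) all reduce to 0 modulo the current basis, so we have a Gröbner basis.
Inter-reduce: drop elements whose leading term is divisible by another's, tail-reduce, and make monic.
Reduced Gröbner basis: {p - 2q^2 - 3q - 3, q^4 + 3q^3 - 2q^2 - 2q - 2}.
Label its elements g_1 = p - 2q^2 - 3q - 3, g_2 = q^4 + 3q^3 - 2q^2 - 2q - 2.

Reduce h = -3pq - q^3 + 3q^2 - 2q - 1 modulo G:
  leading term pq: subtract (-3q)·g_1 from -3pq - q^3 + 3q^2 - 2q - 1 → q^2 + 3q - 1
  leading term q^2: no divisor's leading term divides it; move q^2 to the remainder.
  leading term q: no divisor's leading term divides it; move 3q to the remainder.
  leading term 1: no divisor's leading term divides it; move -1 to the remainder.
  normal form = q^2 + 3q - 1.
The normal form is nonzero, so h ∉ I. Since h minus its normal form lies in I, I + (h) = I + (r) where r = q^2 + 3q - 1; decide whether this ideal is the whole ring.
Run Buchberger on G together with r (pairs among the g_i already reduce to 0 since G is a Gröbner basis):
g_1 = p - 2q^2 - 3q - 3, LT = p.
g_2 = q^4 + 3q^3 - 2q^2 - 2q - 2, LT = q^4.
r = q^2 + 3q - 1, LT = q^2.

S(g_2,r): lcm = q^4. S = -q^2 - 2q - 2.
  reduce S modulo (g_1, g_2, r):
  remainder q - 3 ≠ 0; add m_4 = q - 3 to the basis.

S(g_2,m_4): lcm = q^4. S = -q^3 - 2q^2 - 2q - 2.
  reduce S modulo (g_1, g_2, r, m_4):
  remainder 2 ≠ 0; add m_5 = 2 to the basis.

The other S-polynomials (S(g_1,g_2), S(g_1,r), S(g_1,m_4), S(r,m_4), S(g_1,m_5), S(g_2,m_5), S(r,m_5), S(m_4,m_5)) all reduce to 0 modulo the current basis, so we have a Gröbner basis.
Inter-reduce: drop elements whose leading term is divisible by another's, tail-reduce, and make monic.
Reduced Gröbner basis: {1}.
The reduced Gröbner basis of I + (h) is {1}: the ideal is the whole ring, so the enlarged system has no common solution — adjoining h is inconsistent.

Adjoining -3pq - q^3 + 3q^2 - 2q - 1 makes the ideal the whole ring: the system is inconsistent.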